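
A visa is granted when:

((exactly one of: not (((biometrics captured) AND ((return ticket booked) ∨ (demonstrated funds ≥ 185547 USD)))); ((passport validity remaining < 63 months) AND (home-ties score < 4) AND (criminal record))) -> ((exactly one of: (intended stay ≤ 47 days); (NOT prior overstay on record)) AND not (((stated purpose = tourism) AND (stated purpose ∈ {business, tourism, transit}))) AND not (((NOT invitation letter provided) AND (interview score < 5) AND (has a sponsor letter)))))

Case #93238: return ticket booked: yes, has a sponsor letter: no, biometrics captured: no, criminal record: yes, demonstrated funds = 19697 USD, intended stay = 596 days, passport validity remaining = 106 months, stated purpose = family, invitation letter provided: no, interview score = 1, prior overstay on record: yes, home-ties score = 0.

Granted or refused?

Atomic conditions:
  biometrics captured: no → false
  return ticket booked: yes → true
  demonstrated funds ≥ 185547 USD: 19697 ≥ 185547 is false
  passport validity remaining < 63 months: 106 < 63 is false
  home-ties score < 4: 0 < 4 is true
  criminal record: yes → true
  intended stay ≤ 47 days: 596 ≤ 47 is false
  NOT prior overstay on record: yes → false
  stated purpose = tourism: family == tourism is false
  stated purpose ∈ {business, tourism, transit}: family is not in the set → false
  NOT invitation letter provided: no → true
  interview score < 5: 1 < 5 is true
  has a sponsor letter: no → false
Combine:
[1.1.1.2] true OR false = true
[1.1.1] false AND true = false
[1.1] NOT false = true
[1.2] false AND true AND true = false
[1] exactly-one(true, false) = true
[2.1] exactly-one(false, false) = false
[2.2.1] false AND false = false
[2.2] NOT false = true
[2.3.1] true AND true AND false = false
[2.3] NOT false = true
[2] false AND true AND true = false
[root] true → false = false
Overall: false → refused

Refused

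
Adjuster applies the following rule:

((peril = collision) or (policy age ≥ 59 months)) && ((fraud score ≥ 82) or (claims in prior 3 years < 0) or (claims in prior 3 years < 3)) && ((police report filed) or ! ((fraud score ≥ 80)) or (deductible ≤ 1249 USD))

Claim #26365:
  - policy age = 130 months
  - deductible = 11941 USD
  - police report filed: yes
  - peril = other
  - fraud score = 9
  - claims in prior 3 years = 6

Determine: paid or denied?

Denied

Atomic conditions:
  peril = collision: other == collision is false
  policy age ≥ 59 months: 130 ≥ 59 is true
  fraud score ≥ 82: 9 ≥ 82 is false
  claims in prior 3 years < 0: 6 < 0 is false
  claims in prior 3 years < 3: 6 < 3 is false
  police report filed: yes → true
  fraud score ≥ 80: 9 ≥ 80 is false
  deductible ≤ 1249 USD: 11941 ≤ 1249 is false
Combine:
[1] false OR true = true
[2] false OR false OR false = false
[3.2] NOT false = true
[3] true OR true OR false = true
[root] true AND false AND true = false
Overall: false → denied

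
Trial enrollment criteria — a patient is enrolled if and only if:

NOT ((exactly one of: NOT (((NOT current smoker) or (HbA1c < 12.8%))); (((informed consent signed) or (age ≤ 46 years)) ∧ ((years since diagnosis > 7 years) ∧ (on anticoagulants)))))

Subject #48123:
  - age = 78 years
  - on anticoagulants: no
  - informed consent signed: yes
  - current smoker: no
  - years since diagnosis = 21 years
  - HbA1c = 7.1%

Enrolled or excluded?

Enrolled

Atomic conditions:
  NOT current smoker: no → true
  HbA1c < 12.8%: 7.1 < 12.8 is true
  informed consent signed: yes → true
  age ≤ 46 years: 78 ≤ 46 is false
  years since diagnosis > 7 years: 21 > 7 is true
  on anticoagulants: no → false
Combine:
[1.1.1] true OR true = true
[1.1] NOT true = false
[1.2.1] true OR false = true
[1.2.2] true AND false = false
[1.2] true AND false = false
[1] exactly-one(false, false) = false
[root] NOT false = true
Overall: true → enrolled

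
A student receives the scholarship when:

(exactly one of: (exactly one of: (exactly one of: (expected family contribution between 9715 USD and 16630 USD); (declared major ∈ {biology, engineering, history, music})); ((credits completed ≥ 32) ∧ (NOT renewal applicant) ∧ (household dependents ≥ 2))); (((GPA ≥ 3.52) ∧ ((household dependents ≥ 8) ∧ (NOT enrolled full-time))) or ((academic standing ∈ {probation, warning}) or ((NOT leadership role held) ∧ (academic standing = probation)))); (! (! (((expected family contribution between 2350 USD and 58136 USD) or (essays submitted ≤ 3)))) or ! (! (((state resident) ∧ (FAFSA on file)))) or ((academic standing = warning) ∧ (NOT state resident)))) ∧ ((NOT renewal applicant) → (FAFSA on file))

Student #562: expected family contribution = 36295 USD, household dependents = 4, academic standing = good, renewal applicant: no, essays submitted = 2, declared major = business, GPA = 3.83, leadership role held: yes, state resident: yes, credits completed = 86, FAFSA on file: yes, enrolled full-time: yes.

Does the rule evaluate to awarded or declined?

Declined

Atomic conditions:
  expected family contribution between 9715 USD and 16630 USD: 36295 in [9715, 16630] is false
  declared major ∈ {biology, engineering, history, music}: business is not in the set → false
  credits completed ≥ 32: 86 ≥ 32 is true
  NOT renewal applicant: no → true
  household dependents ≥ 2: 4 ≥ 2 is true
  GPA ≥ 3.52: 3.83 ≥ 3.52 is true
  household dependents ≥ 8: 4 ≥ 8 is false
  NOT enrolled full-time: yes → false
  academic standing ∈ {probation, warning}: good is not in the set → false
  NOT leadership role held: yes → false
  academic standing = probation: good == probation is false
  expected family contribution between 2350 USD and 58136 USD: 36295 in [2350, 58136] is true
  essays submitted ≤ 3: 2 ≤ 3 is true
  state resident: yes → true
  FAFSA on file: yes → true
  academic standing = warning: good == warning is false
  NOT state resident: yes → false
Combine:
[1.1.1] exactly-one(false, false) = false
[1.1.2] true AND true AND true = true
[1.1] exactly-one(false, true) = true
[1.2.1.2] false AND false = false
[1.2.1] true AND false = false
[1.2.2.2] false AND false = false
[1.2.2] false OR false = false
[1.2] false OR false = false
[1.3.1.1.1] true OR true = true
[1.3.1.1] NOT true = false
[1.3.1] NOT false = true
[1.3.2.1.1] true AND true = true
[1.3.2.1] NOT true = false
[1.3.2] NOT false = true
[1.3.3] false AND false = false
[1.3] true OR true OR false = true
[1] exactly-one(true, false, true) = false
[2] true → true = true
[root] false AND true = false
Overall: false → declined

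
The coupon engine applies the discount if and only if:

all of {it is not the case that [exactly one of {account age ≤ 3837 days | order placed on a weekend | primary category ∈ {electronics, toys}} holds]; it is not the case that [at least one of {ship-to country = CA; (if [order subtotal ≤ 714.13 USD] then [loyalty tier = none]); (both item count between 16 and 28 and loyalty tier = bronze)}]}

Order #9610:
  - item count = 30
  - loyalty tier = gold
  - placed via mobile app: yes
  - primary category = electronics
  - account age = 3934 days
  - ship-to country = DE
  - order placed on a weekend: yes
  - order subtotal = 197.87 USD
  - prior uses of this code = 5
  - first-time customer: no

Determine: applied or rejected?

Atomic conditions:
  account age ≤ 3837 days: 3934 ≤ 3837 is false
  order placed on a weekend: yes → true
  primary category ∈ {electronics, toys}: electronics is in the set → true
  ship-to country = CA: DE == CA is false
  order subtotal ≤ 714.13 USD: 197.87 ≤ 714.13 is true
  loyalty tier = none: gold == none is false
  item count between 16 and 28: 30 in [16, 28] is false
  loyalty tier = bronze: gold == bronze is false
Combine:
[1.1] exactly-one(false, true, true) = false
[1] NOT false = true
[2.1.2] true → false = false
[2.1.3] false AND false = false
[2.1] false OR false OR false = false
[2] NOT false = true
[root] true AND true = true
Overall: true → applied

Applied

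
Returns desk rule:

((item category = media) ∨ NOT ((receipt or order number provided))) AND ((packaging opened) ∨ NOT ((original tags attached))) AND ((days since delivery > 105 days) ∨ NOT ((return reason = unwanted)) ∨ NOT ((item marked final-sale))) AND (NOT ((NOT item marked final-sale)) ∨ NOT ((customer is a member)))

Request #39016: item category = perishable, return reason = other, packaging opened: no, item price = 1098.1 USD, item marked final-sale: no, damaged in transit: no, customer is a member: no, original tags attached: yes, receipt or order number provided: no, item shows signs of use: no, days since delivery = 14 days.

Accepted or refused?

Atomic conditions:
  item category = media: perishable == media is false
  receipt or order number provided: no → false
  packaging opened: no → false
  original tags attached: yes → true
  days since delivery > 105 days: 14 > 105 is false
  return reason = unwanted: other == unwanted is false
  item marked final-sale: no → false
  NOT item marked final-sale: no → true
  customer is a member: no → false
Combine:
[1.2] NOT false = true
[1] false OR true = true
[2.2] NOT true = false
[2] false OR false = false
[3.2] NOT false = true
[3.3] NOT false = true
[3] false OR true OR true = true
[4.1] NOT true = false
[4.2] NOT false = true
[4] false OR true = true
[root] true AND false AND true AND true = false
Overall: false → refused

Refused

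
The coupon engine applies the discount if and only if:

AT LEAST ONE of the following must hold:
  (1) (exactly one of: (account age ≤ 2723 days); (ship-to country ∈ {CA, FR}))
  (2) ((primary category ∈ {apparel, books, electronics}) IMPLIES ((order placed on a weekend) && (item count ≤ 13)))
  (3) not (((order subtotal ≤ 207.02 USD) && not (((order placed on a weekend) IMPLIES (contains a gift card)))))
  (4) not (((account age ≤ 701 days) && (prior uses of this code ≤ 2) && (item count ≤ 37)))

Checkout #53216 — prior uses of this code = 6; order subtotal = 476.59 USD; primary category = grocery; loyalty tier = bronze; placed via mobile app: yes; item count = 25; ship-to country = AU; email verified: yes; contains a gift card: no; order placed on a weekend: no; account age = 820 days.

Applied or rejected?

Applied

Atomic conditions:
  account age ≤ 2723 days: 820 ≤ 2723 is true
  ship-to country ∈ {CA, FR}: AU is not in the set → false
  primary category ∈ {apparel, books, electronics}: grocery is not in the set → false
  order placed on a weekend: no → false
  item count ≤ 13: 25 ≤ 13 is false
  order subtotal ≤ 207.02 USD: 476.59 ≤ 207.02 is false
  contains a gift card: no → false
  account age ≤ 701 days: 820 ≤ 701 is false
  prior uses of this code ≤ 2: 6 ≤ 2 is false
  item count ≤ 37: 25 ≤ 37 is true
Combine:
[1] exactly-one(true, false) = true
[2.2] false AND false = false
[2] false → false (antecedent false ⇒ implication holds) = true
[3.1.2.1] false → false (antecedent false ⇒ implication holds) = true
[3.1.2] NOT true = false
[3.1] false AND false = false
[3] NOT false = true
[4.1] false AND false AND true = false
[4] NOT false = true
[root] true OR true OR true OR true = true
Overall: true → applied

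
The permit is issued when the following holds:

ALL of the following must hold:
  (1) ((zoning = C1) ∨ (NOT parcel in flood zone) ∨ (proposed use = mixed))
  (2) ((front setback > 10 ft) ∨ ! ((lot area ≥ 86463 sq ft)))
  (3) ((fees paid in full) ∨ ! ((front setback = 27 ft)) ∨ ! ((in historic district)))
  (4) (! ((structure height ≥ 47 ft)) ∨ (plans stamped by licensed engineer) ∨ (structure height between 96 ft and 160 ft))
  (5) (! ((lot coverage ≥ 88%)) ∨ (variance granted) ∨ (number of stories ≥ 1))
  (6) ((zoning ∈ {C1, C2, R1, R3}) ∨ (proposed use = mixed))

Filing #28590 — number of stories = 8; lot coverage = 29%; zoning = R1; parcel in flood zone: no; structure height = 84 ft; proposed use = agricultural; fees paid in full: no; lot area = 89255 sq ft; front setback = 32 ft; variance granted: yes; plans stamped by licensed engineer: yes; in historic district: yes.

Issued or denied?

Atomic conditions:
  zoning = C1: R1 == C1 is false
  NOT parcel in flood zone: no → true
  proposed use = mixed: agricultural == mixed is false
  front setback > 10 ft: 32 > 10 is true
  lot area ≥ 86463 sq ft: 89255 ≥ 86463 is true
  fees paid in full: no → false
  front setback = 27 ft: 32 == 27 is false
  in historic district: yes → true
  structure height ≥ 47 ft: 84 ≥ 47 is true
  plans stamped by licensed engineer: yes → true
  structure height between 96 ft and 160 ft: 84 in [96, 160] is false
  lot coverage ≥ 88%: 29 ≥ 88 is false
  variance granted: yes → true
  number of stories ≥ 1: 8 ≥ 1 is true
  zoning ∈ {C1, C2, R1, R3}: R1 is in the set → true
Combine:
[1] false OR true OR false = true
[2.2] NOT true = false
[2] true OR false = true
[3.2] NOT false = true
[3.3] NOT true = false
[3] false OR true OR false = true
[4.1] NOT true = false
[4] false OR true OR false = true
[5.1] NOT false = true
[5] true OR true OR true = true
[6] true OR false = true
[root] true AND true AND true AND true AND true AND true = true
Overall: true → issued

Issued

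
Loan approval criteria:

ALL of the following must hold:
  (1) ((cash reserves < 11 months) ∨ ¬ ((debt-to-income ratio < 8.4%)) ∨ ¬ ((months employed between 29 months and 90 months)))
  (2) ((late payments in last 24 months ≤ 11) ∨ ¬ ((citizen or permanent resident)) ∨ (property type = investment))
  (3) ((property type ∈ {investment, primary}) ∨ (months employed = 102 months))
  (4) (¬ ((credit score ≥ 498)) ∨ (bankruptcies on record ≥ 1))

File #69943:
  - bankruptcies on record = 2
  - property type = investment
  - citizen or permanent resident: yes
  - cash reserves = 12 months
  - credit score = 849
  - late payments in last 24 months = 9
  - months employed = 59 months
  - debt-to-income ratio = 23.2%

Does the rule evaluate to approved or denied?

Approved

Atomic conditions:
  cash reserves < 11 months: 12 < 11 is false
  debt-to-income ratio < 8.4%: 23.2 < 8.4 is false
  months employed between 29 months and 90 months: 59 in [29, 90] is true
  late payments in last 24 months ≤ 11: 9 ≤ 11 is true
  citizen or permanent resident: yes → true
  property type = investment: investment == investment is true
  property type ∈ {investment, primary}: investment is in the set → true
  months employed = 102 months: 59 == 102 is false
  credit score ≥ 498: 849 ≥ 498 is true
  bankruptcies on record ≥ 1: 2 ≥ 1 is true
Combine:
[1.2] NOT false = true
[1.3] NOT true = false
[1] false OR true OR false = true
[2.2] NOT true = false
[2] true OR false OR true = true
[3] true OR false = true
[4.1] NOT true = false
[4] false OR true = true
[root] true AND true AND true AND true = true
Overall: true → approved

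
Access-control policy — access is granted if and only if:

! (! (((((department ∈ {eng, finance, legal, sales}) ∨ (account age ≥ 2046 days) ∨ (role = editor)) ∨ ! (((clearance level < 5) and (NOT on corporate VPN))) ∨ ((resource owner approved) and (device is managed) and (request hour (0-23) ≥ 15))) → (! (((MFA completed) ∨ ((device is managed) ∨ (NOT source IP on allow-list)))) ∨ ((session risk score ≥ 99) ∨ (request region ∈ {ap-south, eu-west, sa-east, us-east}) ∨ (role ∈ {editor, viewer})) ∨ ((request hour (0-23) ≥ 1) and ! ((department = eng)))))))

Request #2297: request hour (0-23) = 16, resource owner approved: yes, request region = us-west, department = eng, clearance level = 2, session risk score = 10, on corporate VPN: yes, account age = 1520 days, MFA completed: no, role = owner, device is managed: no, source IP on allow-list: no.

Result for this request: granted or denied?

Denied

Atomic conditions:
  department ∈ {eng, finance, legal, sales}: eng is in the set → true
  account age ≥ 2046 days: 1520 ≥ 2046 is false
  role = editor: owner == editor is false
  clearance level < 5: 2 < 5 is true
  NOT on corporate VPN: yes → false
  resource owner approved: yes → true
  device is managed: no → false
  request hour (0-23) ≥ 15: 16 ≥ 15 is true
  MFA completed: no → false
  NOT source IP on allow-list: no → true
  session risk score ≥ 99: 10 ≥ 99 is false
  request region ∈ {ap-south, eu-west, sa-east, us-east}: us-west is not in the set → false
  role ∈ {editor, viewer}: owner is not in the set → false
  request hour (0-23) ≥ 1: 16 ≥ 1 is true
  department = eng: eng == eng is true
Combine:
[1.1.1.1] true OR false OR false = true
[1.1.1.2.1] true AND false = false
[1.1.1.2] NOT false = true
[1.1.1.3] true AND false AND true = false
[1.1.1] true OR true OR false = true
[1.1.2.1.1.2] false OR true = true
[1.1.2.1.1] false OR true = true
[1.1.2.1] NOT true = false
[1.1.2.2] false OR false OR false = false
[1.1.2.3.2] NOT true = false
[1.1.2.3] true AND false = false
[1.1.2] false OR false OR false = false
[1.1] true → false = false
[1] NOT false = true
[root] NOT true = false
Overall: false → denied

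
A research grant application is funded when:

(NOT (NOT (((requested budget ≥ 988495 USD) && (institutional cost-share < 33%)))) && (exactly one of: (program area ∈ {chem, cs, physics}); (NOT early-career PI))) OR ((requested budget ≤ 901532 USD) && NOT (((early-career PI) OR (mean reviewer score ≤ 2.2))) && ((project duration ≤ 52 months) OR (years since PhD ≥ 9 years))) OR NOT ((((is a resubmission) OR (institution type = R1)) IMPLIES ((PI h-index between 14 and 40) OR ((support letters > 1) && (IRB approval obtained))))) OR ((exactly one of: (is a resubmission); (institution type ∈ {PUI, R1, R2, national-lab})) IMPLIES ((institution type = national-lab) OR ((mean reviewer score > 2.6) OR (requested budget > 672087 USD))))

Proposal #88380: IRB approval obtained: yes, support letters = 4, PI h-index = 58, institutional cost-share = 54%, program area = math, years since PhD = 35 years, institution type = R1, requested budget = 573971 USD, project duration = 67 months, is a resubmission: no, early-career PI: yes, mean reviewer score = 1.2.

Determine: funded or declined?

Declined

Atomic conditions:
  requested budget ≥ 988495 USD: 573971 ≥ 988495 is false
  institutional cost-share < 33%: 54 < 33 is false
  program area ∈ {chem, cs, physics}: math is not in the set → false
  NOT early-career PI: yes → false
  requested budget ≤ 901532 USD: 573971 ≤ 901532 is true
  early-career PI: yes → true
  mean reviewer score ≤ 2.2: 1.2 ≤ 2.2 is true
  project duration ≤ 52 months: 67 ≤ 52 is false
  years since PhD ≥ 9 years: 35 ≥ 9 is true
  is a resubmission: no → false
  institution type = R1: R1 == R1 is true
  PI h-index between 14 and 40: 58 in [14, 40] is false
  support letters > 1: 4 > 1 is true
  IRB approval obtained: yes → true
  institution type ∈ {PUI, R1, R2, national-lab}: R1 is in the set → true
  institution type = national-lab: R1 == national-lab is false
  mean reviewer score > 2.6: 1.2 > 2.6 is false
  requested budget > 672087 USD: 573971 > 672087 is false
Combine:
[1.1.1.1] false AND false = false
[1.1.1] NOT false = true
[1.1] NOT true = false
[1.2] exactly-one(false, false) = false
[1] false AND false = false
[2.2.1] true OR true = true
[2.2] NOT true = false
[2.3] false OR true = true
[2] true AND false AND true = false
[3.1.1] false OR true = true
[3.1.2.2] true AND true = true
[3.1.2] false OR true = true
[3.1] true → true = true
[3] NOT true = false
[4.1] exactly-one(false, true) = true
[4.2.2] false OR false = false
[4.2] false OR false = false
[4] true → false = false
[root] false OR false OR false OR false = false
Overall: false → declined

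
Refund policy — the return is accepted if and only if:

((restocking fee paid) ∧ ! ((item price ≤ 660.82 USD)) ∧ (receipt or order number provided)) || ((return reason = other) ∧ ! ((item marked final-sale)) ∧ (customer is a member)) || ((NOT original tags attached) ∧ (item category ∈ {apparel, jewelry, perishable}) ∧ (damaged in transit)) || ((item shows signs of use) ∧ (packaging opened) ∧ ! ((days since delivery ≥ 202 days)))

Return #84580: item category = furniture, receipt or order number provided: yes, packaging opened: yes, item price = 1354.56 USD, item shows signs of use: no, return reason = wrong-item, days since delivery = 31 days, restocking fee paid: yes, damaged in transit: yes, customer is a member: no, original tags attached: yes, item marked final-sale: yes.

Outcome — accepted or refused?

Accepted

Atomic conditions:
  restocking fee paid: yes → true
  item price ≤ 660.82 USD: 1354.56 ≤ 660.82 is false
  receipt or order number provided: yes → true
  return reason = other: wrong-item == other is false
  item marked final-sale: yes → true
  customer is a member: no → false
  NOT original tags attached: yes → false
  item category ∈ {apparel, jewelry, perishable}: furniture is not in the set → false
  damaged in transit: yes → true
  item shows signs of use: no → false
  packaging opened: yes → true
  days since delivery ≥ 202 days: 31 ≥ 202 is false
Combine:
[1.2] NOT false = true
[1] true AND true AND true = true
[2.2] NOT true = false
[2] false AND false AND false = false
[3] false AND false AND true = false
[4.3] NOT false = true
[4] false AND true AND true = false
[root] true OR false OR false OR false = true
Overall: true → accepted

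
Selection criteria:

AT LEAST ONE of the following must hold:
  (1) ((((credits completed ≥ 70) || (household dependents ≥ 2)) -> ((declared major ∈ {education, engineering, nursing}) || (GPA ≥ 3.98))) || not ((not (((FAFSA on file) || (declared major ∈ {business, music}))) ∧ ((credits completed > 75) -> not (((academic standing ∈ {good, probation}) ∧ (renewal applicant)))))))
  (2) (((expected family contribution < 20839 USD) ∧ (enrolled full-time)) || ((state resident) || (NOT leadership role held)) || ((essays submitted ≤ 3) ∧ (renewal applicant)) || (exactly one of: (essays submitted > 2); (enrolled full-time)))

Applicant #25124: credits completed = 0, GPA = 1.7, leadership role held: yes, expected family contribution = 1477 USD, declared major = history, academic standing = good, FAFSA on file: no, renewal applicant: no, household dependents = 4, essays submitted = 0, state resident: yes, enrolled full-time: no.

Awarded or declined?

Awarded

Atomic conditions:
  credits completed ≥ 70: 0 ≥ 70 is false
  household dependents ≥ 2: 4 ≥ 2 is true
  declared major ∈ {education, engineering, nursing}: history is not in the set → false
  GPA ≥ 3.98: 1.7 ≥ 3.98 is false
  FAFSA on file: no → false
  declared major ∈ {business, music}: history is not in the set → false
  credits completed > 75: 0 > 75 is false
  academic standing ∈ {good, probation}: good is in the set → true
  renewal applicant: no → false
  expected family contribution < 20839 USD: 1477 < 20839 is true
  enrolled full-time: no → false
  state resident: yes → true
  NOT leadership role held: yes → false
  essays submitted ≤ 3: 0 ≤ 3 is true
  essays submitted > 2: 0 > 2 is false
Combine:
[1.1.1] false OR true = true
[1.1.2] false OR false = false
[1.1] true → false = false
[1.2.1.1.1] false OR false = false
[1.2.1.1] NOT false = true
[1.2.1.2.2.1] true AND false = false
[1.2.1.2.2] NOT false = true
[1.2.1.2] false → true (antecedent false ⇒ implication holds) = true
[1.2.1] true AND true = true
[1.2] NOT true = false
[1] false OR false = false
[2.1] true AND false = false
[2.2] true OR false = true
[2.3] true AND false = false
[2.4] exactly-one(false, false) = false
[2] false OR true OR false OR false = true
[root] false OR true = true
Overall: true → awarded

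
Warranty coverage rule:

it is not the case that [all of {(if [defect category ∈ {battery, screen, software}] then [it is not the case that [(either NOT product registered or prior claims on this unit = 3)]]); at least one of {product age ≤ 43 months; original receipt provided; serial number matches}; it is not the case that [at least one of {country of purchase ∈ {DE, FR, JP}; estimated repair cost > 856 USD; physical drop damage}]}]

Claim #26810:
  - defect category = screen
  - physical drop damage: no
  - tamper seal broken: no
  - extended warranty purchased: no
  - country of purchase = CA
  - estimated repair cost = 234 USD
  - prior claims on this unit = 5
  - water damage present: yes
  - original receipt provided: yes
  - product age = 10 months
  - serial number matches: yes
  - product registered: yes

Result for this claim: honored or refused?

Atomic conditions:
  defect category ∈ {battery, screen, software}: screen is in the set → true
  NOT product registered: yes → false
  prior claims on this unit = 3: 5 == 3 is false
  product age ≤ 43 months: 10 ≤ 43 is true
  original receipt provided: yes → true
  serial number matches: yes → true
  country of purchase ∈ {DE, FR, JP}: CA is not in the set → false
  estimated repair cost > 856 USD: 234 > 856 is false
  physical drop damage: no → false
Combine:
[1.1.2.1] false OR false = false
[1.1.2] NOT false = true
[1.1] true → true = true
[1.2] true OR true OR true = true
[1.3.1] false OR false OR false = false
[1.3] NOT false = true
[1] true AND true AND true = true
[root] NOT true = false
Overall: false → refused

Refused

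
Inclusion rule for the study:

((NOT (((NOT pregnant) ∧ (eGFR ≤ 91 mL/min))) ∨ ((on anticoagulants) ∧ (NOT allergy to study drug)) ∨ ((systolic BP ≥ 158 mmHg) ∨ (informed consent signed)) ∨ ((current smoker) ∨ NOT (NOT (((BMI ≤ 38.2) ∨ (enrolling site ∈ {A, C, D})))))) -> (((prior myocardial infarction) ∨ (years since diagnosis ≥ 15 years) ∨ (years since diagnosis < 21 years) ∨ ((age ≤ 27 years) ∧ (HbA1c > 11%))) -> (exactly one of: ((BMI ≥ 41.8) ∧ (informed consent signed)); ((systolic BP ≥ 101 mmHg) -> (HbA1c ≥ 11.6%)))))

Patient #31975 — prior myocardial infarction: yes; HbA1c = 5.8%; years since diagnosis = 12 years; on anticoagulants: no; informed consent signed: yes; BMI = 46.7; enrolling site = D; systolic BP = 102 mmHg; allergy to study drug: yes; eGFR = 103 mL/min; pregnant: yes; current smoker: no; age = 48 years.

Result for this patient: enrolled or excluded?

Enrolled

Atomic conditions:
  NOT pregnant: yes → false
  eGFR ≤ 91 mL/min: 103 ≤ 91 is false
  on anticoagulants: no → false
  NOT allergy to study drug: yes → false
  systolic BP ≥ 158 mmHg: 102 ≥ 158 is false
  informed consent signed: yes → true
  current smoker: no → false
  BMI ≤ 38.2: 46.7 ≤ 38.2 is false
  enrolling site ∈ {A, C, D}: D is in the set → true
  prior myocardial infarction: yes → true
  years since diagnosis ≥ 15 years: 12 ≥ 15 is false
  years since diagnosis < 21 years: 12 < 21 is true
  age ≤ 27 years: 48 ≤ 27 is false
  HbA1c > 11%: 5.8 > 11 is false
  BMI ≥ 41.8: 46.7 ≥ 41.8 is true
  systolic BP ≥ 101 mmHg: 102 ≥ 101 is true
  HbA1c ≥ 11.6%: 5.8 ≥ 11.6 is false
Combine:
[1.1.1] false AND false = false
[1.1] NOT false = true
[1.2] false AND false = false
[1.3] false OR true = true
[1.4.2.1.1] false OR true = true
[1.4.2.1] NOT true = false
[1.4.2] NOT false = true
[1.4] false OR true = true
[1] true OR false OR true OR true = true
[2.1.4] false AND false = false
[2.1] true OR false OR true OR false = true
[2.2.1] true AND true = true
[2.2.2] true → false = false
[2.2] exactly-one(true, false) = true
[2] true → true = true
[root] true → true = true
Overall: true → enrolled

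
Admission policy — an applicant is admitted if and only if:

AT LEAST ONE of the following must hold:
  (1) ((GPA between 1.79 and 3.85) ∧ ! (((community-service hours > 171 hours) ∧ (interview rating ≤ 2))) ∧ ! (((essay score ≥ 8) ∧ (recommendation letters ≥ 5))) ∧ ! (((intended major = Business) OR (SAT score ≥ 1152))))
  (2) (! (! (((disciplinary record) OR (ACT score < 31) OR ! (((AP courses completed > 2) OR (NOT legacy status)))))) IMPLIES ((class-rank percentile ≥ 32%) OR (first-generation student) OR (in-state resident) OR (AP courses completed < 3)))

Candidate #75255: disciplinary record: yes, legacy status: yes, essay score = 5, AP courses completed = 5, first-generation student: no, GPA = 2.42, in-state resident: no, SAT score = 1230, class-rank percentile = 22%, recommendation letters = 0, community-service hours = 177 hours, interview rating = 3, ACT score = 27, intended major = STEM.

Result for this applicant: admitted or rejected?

Atomic conditions:
  GPA between 1.79 and 3.85: 2.42 in [1.79, 3.85] is true
  community-service hours > 171 hours: 177 > 171 is true
  interview rating ≤ 2: 3 ≤ 2 is false
  essay score ≥ 8: 5 ≥ 8 is false
  recommendation letters ≥ 5: 0 ≥ 5 is false
  intended major = Business: STEM == Business is false
  SAT score ≥ 1152: 1230 ≥ 1152 is true
  disciplinary record: yes → true
  ACT score < 31: 27 < 31 is true
  AP courses completed > 2: 5 > 2 is true
  NOT legacy status: yes → false
  class-rank percentile ≥ 32%: 22 ≥ 32 is false
  first-generation student: no → false
  in-state resident: no → false
  AP courses completed < 3: 5 < 3 is false
Combine:
[1.2.1] true AND false = false
[1.2] NOT false = true
[1.3.1] false AND false = false
[1.3] NOT false = true
[1.4.1] false OR true = true
[1.4] NOT true = false
[1] true AND true AND true AND false = false
[2.1.1.1.3.1] true OR false = true
[2.1.1.1.3] NOT true = false
[2.1.1.1] true OR true OR false = true
[2.1.1] NOT true = false
[2.1] NOT false = true
[2.2] false OR false OR false OR false = false
[2] true → false = false
[root] false OR false = false
Overall: false → rejected

Rejected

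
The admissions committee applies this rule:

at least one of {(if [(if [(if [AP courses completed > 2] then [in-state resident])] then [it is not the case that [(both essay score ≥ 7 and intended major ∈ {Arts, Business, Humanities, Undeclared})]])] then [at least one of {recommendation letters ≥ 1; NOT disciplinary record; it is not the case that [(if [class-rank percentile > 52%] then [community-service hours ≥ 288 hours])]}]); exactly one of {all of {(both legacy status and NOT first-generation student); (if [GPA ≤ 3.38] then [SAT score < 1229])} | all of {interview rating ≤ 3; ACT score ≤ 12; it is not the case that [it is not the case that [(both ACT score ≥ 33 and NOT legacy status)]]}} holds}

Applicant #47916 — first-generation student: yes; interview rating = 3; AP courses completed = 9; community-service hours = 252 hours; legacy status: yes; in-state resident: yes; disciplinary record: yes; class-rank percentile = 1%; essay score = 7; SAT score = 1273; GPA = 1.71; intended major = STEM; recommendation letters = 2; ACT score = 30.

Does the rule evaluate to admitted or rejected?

Atomic conditions:
  AP courses completed > 2: 9 > 2 is true
  in-state resident: yes → true
  essay score ≥ 7: 7 ≥ 7 is true
  intended major ∈ {Arts, Business, Humanities, Undeclared}: STEM is not in the set → false
  recommendation letters ≥ 1: 2 ≥ 1 is true
  NOT disciplinary record: yes → false
  class-rank percentile > 52%: 1 > 52 is false
  community-service hours ≥ 288 hours: 252 ≥ 288 is false
  legacy status: yes → true
  NOT first-generation student: yes → false
  GPA ≤ 3.38: 1.71 ≤ 3.38 is true
  SAT score < 1229: 1273 < 1229 is false
  interview rating ≤ 3: 3 ≤ 3 is true
  ACT score ≤ 12: 30 ≤ 12 is false
  ACT score ≥ 33: 30 ≥ 33 is false
  NOT legacy status: yes → false
Combine:
[1.1.1] true → true = true
[1.1.2.1] true AND false = false
[1.1.2] NOT false = true
[1.1] true → true = true
[1.2.3.1] false → false (antecedent false ⇒ implication holds) = true
[1.2.3] NOT true = false
[1.2] true OR false OR false = true
[1] true → true = true
[2.1.1] true AND false = false
[2.1.2] true → false = false
[2.1] false AND false = false
[2.2.3.1.1] false AND false = false
[2.2.3.1] NOT false = true
[2.2.3] NOT true = false
[2.2] true AND false AND false = false
[2] exactly-one(false, false) = false
[root] true OR false = true
Overall: true → admitted

Admitted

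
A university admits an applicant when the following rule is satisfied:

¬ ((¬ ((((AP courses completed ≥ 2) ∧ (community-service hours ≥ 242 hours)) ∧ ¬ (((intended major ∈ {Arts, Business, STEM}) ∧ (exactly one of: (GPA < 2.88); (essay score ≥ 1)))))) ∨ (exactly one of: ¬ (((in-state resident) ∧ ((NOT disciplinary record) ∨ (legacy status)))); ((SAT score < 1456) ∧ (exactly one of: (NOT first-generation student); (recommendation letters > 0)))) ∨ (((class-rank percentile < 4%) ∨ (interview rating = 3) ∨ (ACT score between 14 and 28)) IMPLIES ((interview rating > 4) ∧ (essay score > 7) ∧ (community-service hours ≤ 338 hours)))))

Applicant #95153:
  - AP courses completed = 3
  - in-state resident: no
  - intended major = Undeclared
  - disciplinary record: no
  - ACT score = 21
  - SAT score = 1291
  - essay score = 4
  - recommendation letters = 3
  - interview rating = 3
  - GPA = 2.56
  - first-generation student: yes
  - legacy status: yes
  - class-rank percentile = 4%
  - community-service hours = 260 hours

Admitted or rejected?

Atomic conditions:
  AP courses completed ≥ 2: 3 ≥ 2 is true
  community-service hours ≥ 242 hours: 260 ≥ 242 is true
  intended major ∈ {Arts, Business, STEM}: Undeclared is not in the set → false
  GPA < 2.88: 2.56 < 2.88 is true
  essay score ≥ 1: 4 ≥ 1 is true
  in-state resident: no → false
  NOT disciplinary record: no → true
  legacy status: yes → true
  SAT score < 1456: 1291 < 1456 is true
  NOT first-generation student: yes → false
  recommendation letters > 0: 3 > 0 is true
  class-rank percentile < 4%: 4 < 4 is false
  interview rating = 3: 3 == 3 is true
  ACT score between 14 and 28: 21 in [14, 28] is true
  interview rating > 4: 3 > 4 is false
  essay score > 7: 4 > 7 is false
  community-service hours ≤ 338 hours: 260 ≤ 338 is true
Combine:
[1.1.1.1] true AND true = true
[1.1.1.2.1.2] exactly-one(true, true) = false
[1.1.1.2.1] false AND false = false
[1.1.1.2] NOT false = true
[1.1.1] true AND true = true
[1.1] NOT true = false
[1.2.1.1.2] true OR true = true
[1.2.1.1] false AND true = false
[1.2.1] NOT false = true
[1.2.2.2] exactly-one(false, true) = true
[1.2.2] true AND true = true
[1.2] exactly-one(true, true) = false
[1.3.1] false OR true OR true = true
[1.3.2] false AND false AND true = false
[1.3] true → false = false
[1] false OR false OR false = false
[root] NOT false = true
Overall: true → admitted

Admitted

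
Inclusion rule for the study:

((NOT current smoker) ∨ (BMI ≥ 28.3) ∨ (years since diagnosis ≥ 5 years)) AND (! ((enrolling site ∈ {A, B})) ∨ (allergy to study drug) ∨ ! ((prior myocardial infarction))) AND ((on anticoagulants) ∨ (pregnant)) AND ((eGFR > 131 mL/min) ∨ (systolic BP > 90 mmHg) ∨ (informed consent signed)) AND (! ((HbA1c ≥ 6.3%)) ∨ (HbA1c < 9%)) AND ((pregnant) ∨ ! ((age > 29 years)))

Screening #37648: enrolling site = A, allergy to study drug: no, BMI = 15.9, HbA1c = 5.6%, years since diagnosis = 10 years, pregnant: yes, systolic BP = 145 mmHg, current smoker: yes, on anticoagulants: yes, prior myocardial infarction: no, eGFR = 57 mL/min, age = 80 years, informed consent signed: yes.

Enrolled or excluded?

Atomic conditions:
  NOT current smoker: yes → false
  BMI ≥ 28.3: 15.9 ≥ 28.3 is false
  years since diagnosis ≥ 5 years: 10 ≥ 5 is true
  enrolling site ∈ {A, B}: A is in the set → true
  allergy to study drug: no → false
  prior myocardial infarction: no → false
  on anticoagulants: yes → true
  pregnant: yes → true
  eGFR > 131 mL/min: 57 > 131 is false
  systolic BP > 90 mmHg: 145 > 90 is true
  informed consent signed: yes → true
  HbA1c ≥ 6.3%: 5.6 ≥ 6.3 is false
  HbA1c < 9%: 5.6 < 9 is true
  age > 29 years: 80 > 29 is true
Combine:
[1] false OR false OR true = true
[2.1] NOT true = false
[2.3] NOT false = true
[2] false OR false OR true = true
[3] true OR true = true
[4] false OR true OR true = true
[5.1] NOT false = true
[5] true OR true = true
[6.2] NOT true = false
[6] true OR false = true
[root] true AND true AND true AND true AND true AND true = true
Overall: true → enrolled

Enrolled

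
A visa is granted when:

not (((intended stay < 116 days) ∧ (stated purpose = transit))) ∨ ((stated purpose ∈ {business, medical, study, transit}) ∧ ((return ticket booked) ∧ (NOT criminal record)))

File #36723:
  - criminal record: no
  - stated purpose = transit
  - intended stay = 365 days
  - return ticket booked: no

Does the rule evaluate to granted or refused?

Atomic conditions:
  intended stay < 116 days: 365 < 116 is false
  stated purpose = transit: transit == transit is true
  stated purpose ∈ {business, medical, study, transit}: transit is in the set → true
  return ticket booked: no → false
  NOT criminal record: no → true
Combine:
[1.1] false AND true = false
[1] NOT false = true
[2.2] false AND true = false
[2] true AND false = false
[root] true OR false = true
Overall: true → granted

Granted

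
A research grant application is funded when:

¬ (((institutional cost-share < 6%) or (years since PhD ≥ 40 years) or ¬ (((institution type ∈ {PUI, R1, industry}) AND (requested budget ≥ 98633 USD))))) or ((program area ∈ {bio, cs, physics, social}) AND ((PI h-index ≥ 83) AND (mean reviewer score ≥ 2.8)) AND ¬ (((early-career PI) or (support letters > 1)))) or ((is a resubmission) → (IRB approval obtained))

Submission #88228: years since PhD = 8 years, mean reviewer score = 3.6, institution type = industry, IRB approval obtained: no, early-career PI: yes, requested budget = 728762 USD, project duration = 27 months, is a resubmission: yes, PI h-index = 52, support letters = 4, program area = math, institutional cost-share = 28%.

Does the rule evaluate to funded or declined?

Funded

Atomic conditions:
  institutional cost-share < 6%: 28 < 6 is false
  years since PhD ≥ 40 years: 8 ≥ 40 is false
  institution type ∈ {PUI, R1, industry}: industry is in the set → true
  requested budget ≥ 98633 USD: 728762 ≥ 98633 is true
  program area ∈ {bio, cs, physics, social}: math is not in the set → false
  PI h-index ≥ 83: 52 ≥ 83 is false
  mean reviewer score ≥ 2.8: 3.6 ≥ 2.8 is true
  early-career PI: yes → true
  support letters > 1: 4 > 1 is true
  is a resubmission: yes → true
  IRB approval obtained: no → false
Combine:
[1.1.3.1] true AND true = true
[1.1.3] NOT true = false
[1.1] false OR false OR false = false
[1] NOT false = true
[2.2] false AND true = false
[2.3.1] true OR true = true
[2.3] NOT true = false
[2] false AND false AND false = false
[3] true → false = false
[root] true OR false OR false = true
Overall: true → funded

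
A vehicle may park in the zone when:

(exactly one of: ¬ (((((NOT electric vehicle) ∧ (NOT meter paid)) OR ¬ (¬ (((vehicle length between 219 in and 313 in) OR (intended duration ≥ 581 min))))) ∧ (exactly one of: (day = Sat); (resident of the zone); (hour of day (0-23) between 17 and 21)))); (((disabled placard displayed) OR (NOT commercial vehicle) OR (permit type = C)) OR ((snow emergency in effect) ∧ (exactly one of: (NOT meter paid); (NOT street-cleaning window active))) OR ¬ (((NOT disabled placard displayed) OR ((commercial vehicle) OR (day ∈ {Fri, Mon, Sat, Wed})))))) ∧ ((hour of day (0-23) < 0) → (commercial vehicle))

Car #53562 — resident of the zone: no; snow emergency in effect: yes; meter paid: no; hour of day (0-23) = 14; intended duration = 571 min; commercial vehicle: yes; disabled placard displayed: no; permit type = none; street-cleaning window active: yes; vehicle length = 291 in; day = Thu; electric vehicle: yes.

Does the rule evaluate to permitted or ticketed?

Atomic conditions:
  NOT electric vehicle: yes → false
  NOT meter paid: no → true
  vehicle length between 219 in and 313 in: 291 in [219, 313] is true
  intended duration ≥ 581 min: 571 ≥ 581 is false
  day = Sat: Thu == Sat is false
  resident of the zone: no → false
  hour of day (0-23) between 17 and 21: 14 in [17, 21] is false
  disabled placard displayed: no → false
  NOT commercial vehicle: yes → false
  permit type = C: none == C is false
  snow emergency in effect: yes → true
  NOT street-cleaning window active: yes → false
  NOT disabled placard displayed: no → true
  commercial vehicle: yes → true
  day ∈ {Fri, Mon, Sat, Wed}: Thu is not in the set → false
  hour of day (0-23) < 0: 14 < 0 is false
Combine:
[1.1.1.1.1] false AND true = false
[1.1.1.1.2.1.1] true OR false = true
[1.1.1.1.2.1] NOT true = false
[1.1.1.1.2] NOT false = true
[1.1.1.1] false OR true = true
[1.1.1.2] exactly-one(false, false, false) = false
[1.1.1] true AND false = false
[1.1] NOT false = true
[1.2.1] false OR false OR false = false
[1.2.2.2] exactly-one(true, false) = true
[1.2.2] true AND true = true
[1.2.3.1.2] true OR false = true
[1.2.3.1] true OR true = true
[1.2.3] NOT true = false
[1.2] false OR true OR false = true
[1] exactly-one(true, true) = false
[2] false → true (antecedent false ⇒ implication holds) = true
[root] false AND true = false
Overall: false → ticketed

Ticketed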